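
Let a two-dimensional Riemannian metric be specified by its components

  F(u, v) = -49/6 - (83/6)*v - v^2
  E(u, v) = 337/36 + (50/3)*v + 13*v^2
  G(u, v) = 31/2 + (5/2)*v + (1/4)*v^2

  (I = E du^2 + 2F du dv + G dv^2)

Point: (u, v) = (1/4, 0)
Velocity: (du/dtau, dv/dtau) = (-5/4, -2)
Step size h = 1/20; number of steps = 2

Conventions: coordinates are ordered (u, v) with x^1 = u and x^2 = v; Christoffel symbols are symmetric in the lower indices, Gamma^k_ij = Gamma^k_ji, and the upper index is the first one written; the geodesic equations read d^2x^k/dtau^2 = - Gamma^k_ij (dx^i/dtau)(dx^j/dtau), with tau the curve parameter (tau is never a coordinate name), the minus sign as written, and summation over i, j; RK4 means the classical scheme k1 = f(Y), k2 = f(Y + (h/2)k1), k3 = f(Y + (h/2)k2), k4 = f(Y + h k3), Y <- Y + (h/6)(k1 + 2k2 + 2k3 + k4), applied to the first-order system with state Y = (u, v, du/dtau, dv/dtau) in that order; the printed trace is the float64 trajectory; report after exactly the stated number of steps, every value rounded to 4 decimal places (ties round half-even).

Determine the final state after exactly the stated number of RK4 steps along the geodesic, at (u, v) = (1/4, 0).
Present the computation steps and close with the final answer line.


f(Y) = (du/dtau, dv/dtau, -Gamma^u_ij Y'^i Y'^j, -Gamma^v_ij Y'^i Y'^j) with the Gammas evaluated at the stage position; h = 0.050000; intermediate values shown to 6 dp
step 0: u = 0.2500, v = 0.0000, du/dtau = -1.2500, dv/dtau = -2.0000
step 1:
  k1: at (u, v) = (0.250000, 0.000000), (du/dtau, dv/dtau) = (-1.250000, -2.000000); Gamma_uuu = -0.868025, Gamma_uuv = 1.647476, Gamma_uvv = -2.604606, Gamma_vuu = -0.994981, Gamma_vuv = 0.868025, Gamma_vvv = -1.291674; k1 = (-1.250000, -2.000000, 3.537334, 2.381230)
  k2: at (u, v) = (0.218750, -0.050000), (du/dtau, dv/dtau) = (-1.161567, -1.940469); Gamma_uuu = -0.758879, Gamma_uuv = 1.560446, Gamma_uvv = -2.666942, Gamma_vuu = -0.868768, Gamma_vuv = 0.758879, Gamma_vvv = -1.216507; k2 = (-1.161567, -1.940469, 4.031628, 2.331835)
  k3: at (u, v) = (0.220961, -0.048512), (du/dtau, dv/dtau) = (-1.149209, -1.941704); Gamma_uuu = -0.762088, Gamma_uuv = 1.563148, Gamma_uvv = -2.665113, Gamma_vuu = -0.872391, Gamma_vuv = 0.762088, Gamma_vvv = -1.218845; k3 = (-1.149209, -1.941704, 4.078433, 2.346373)
  k4: at (u, v) = (0.192540, -0.097085), (du/dtau, dv/dtau) = (-1.046078, -1.882681); Gamma_uuu = -0.658874, Gamma_uuv = 1.471398, Gamma_uvv = -2.723861, Gamma_vuu = -0.758430, Gamma_vuv = 0.658874, Gamma_vvv = -1.139387; k4 = (-1.046078, -1.882681, 4.580051, 2.273262)
  Y <- Y + (h/6)(k1 + 2k2 + 2k3 + k4): u = 0.1924, v = -0.0971, du/dtau = -1.0472, dv/dtau = -1.8832
step 2:
  k1: at (u, v) = (0.192353, -0.097059), (du/dtau, dv/dtau) = (-1.047187, -1.883242); Gamma_uuu = -0.658930, Gamma_uuv = 1.471450, Gamma_uvv = -2.723829, Gamma_vuu = -0.758490, Gamma_vuv = 0.658930, Gamma_vvv = -1.139432; k1 = (-1.047187, -1.883242, 4.579205, 2.273912)
  k2: at (u, v) = (0.166173, -0.144140), (du/dtau, dv/dtau) = (-0.932707, -1.826395); Gamma_uuu = -0.562525, Gamma_uuv = 1.375528, Gamma_uvv = -2.778647, Gamma_vuu = -0.656561, Gamma_vuv = 0.562525, Gamma_vvv = -1.056176; k2 = (-0.932707, -1.826395, 5.071742, 2.177762)
  k3: at (u, v) = (0.169035, -0.142718), (du/dtau, dv/dtau) = (-0.920394, -1.828798); Gamma_uuu = -0.565373, Gamma_uuv = 1.378524, Gamma_uvv = -2.777026, Gamma_vuu = -0.659515, Gamma_vuv = 0.565373, Gamma_vvv = -1.058778; k3 = (-0.920394, -1.828798, 5.126011, 2.196489)
  k4: at (u, v) = (0.146333, -0.188498), (du/dtau, dv/dtau) = (-0.790887, -1.773418); Gamma_uuu = -0.475804, Gamma_uuv = 1.278898, Gamma_uvv = -2.828040, Gamma_vuu = -0.568228, Gamma_vuv = 0.475804, Gamma_vvv = -0.972159; k4 = (-0.790887, -1.773418, 5.604339, 2.078180)
  Y <- Y + (h/6)(k1 + 2k2 + 2k3 + k4): u = 0.1462, v = -0.1885, du/dtau = -0.7924, dv/dtau = -1.7741

Answer: u = 0.1462, v = -0.1885, du/dtau = -0.7924, dv/dtau = -1.7741


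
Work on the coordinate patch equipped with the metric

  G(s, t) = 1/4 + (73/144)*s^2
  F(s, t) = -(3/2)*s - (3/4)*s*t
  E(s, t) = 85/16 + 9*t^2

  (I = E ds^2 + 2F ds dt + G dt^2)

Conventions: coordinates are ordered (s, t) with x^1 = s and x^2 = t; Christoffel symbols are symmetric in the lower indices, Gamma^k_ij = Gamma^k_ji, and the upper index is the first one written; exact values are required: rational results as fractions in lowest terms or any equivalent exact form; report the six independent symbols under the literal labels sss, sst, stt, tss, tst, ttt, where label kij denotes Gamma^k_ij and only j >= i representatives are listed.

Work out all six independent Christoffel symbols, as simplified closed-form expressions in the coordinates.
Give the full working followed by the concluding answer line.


E = 85/16 + 9*t^2; F = -(3/2)*s - (3/4)*s*t; G = 1/4 + (73/144)*s^2
Gamma^k_ij = (1/2) g^{kl} (d_i g_jl + d_j g_il - d_l g_ij), with g^inv = (1/(EG-F^2)) [[G, -F], [-F, E]]
first partials: E_s = 0, E_t = 18*t, F_s = -3/2 - (3/4)*t, F_t = -(3/4)*s, G_s = (73/72)*s, G_t = 0
D = EG - F^2 = 85/64 + (9/4)*t^2 + (1021/2304)*s^2 - (9/4)*s^2*t + 4*s^2*t^2
expanded: Gamma^s_ss = (G E_s - 2F F_s + F E_t)/(2D), Gamma^s_st = (G E_t - F G_s)/(2D), Gamma^s_tt = (2G F_t - G G_s - F G_t)/(2D), Gamma^t_ss = (2E F_s - E E_t - F E_s)/(2D), Gamma^t_st = (E G_s - F E_t)/(2D), Gamma^t_tt = (E G_t - 2F F_t + F G_s)/(2D); substitute and cancel common factors

Answer: Gamma_sss = (-16848*s*t^2 - 36288*s*t - 5184*s)/(9216*s^2*t^2 - 5184*s^2*t + 1021*s^2 + 5184*t^2 + 3060), Gamma_sst = (11388*s^2*t + 1752*s^2 + 5184*t)/(9216*s^2*t^2 - 5184*s^2*t + 1021*s^2 + 5184*t^2 + 3060), Gamma_stt = (-13213*s^3 - 6516*s)/(82944*s^2*t^2 - 46656*s^2*t + 9189*s^2 + 46656*t^2 + 27540), Gamma_tss = (-202176*t^3 - 31104*t^2 - 119340*t - 18360)/(9216*s^2*t^2 - 5184*s^2*t + 1021*s^2 + 5184*t^2 + 3060), Gamma_tst = (26064*s*t^2 + 31104*s*t + 6205*s)/(9216*s^2*t^2 - 5184*s^2*t + 1021*s^2 + 5184*t^2 + 3060), Gamma_ttt = (-2172*s^2*t - 4344*s^2)/(9216*s^2*t^2 - 5184*s^2*t + 1021*s^2 + 5184*t^2 + 3060)


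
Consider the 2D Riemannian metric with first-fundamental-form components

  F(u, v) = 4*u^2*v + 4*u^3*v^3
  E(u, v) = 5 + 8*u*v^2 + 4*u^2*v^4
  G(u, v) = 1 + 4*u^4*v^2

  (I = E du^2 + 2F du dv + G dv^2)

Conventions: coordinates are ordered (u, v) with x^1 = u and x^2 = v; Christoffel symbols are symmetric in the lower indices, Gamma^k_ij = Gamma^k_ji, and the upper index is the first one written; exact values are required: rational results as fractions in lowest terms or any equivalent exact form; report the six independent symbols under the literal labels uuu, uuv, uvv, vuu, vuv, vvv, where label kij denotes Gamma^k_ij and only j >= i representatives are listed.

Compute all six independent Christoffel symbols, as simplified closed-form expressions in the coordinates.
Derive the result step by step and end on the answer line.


E = 5 + 8*u*v^2 + 4*u^2*v^4; F = 4*u^2*v + 4*u^3*v^3; G = 1 + 4*u^4*v^2
Gamma^k_ij = (1/2) g^{kl} (d_i g_jl + d_j g_il - d_l g_ij), with g^inv = (1/(EG-F^2)) [[G, -F], [-F, E]]
first partials: E_u = 8*v^2 + 8*u*v^4, E_v = 16*u*v + 16*u^2*v^3, F_u = 8*u*v + 12*u^2*v^3, F_v = 4*u^2 + 12*u^3*v^2, G_u = 16*u^3*v^2, G_v = 8*u^4*v
D = EG - F^2 = 5 + 8*u*v^2 + 4*u^2*v^4 + 4*u^4*v^2
expanded: Gamma^u_uu = (G E_u - 2F F_u + F E_v)/(2D), Gamma^u_uv = (G E_v - F G_u)/(2D), Gamma^u_vv = (2G F_v - G G_u - F G_v)/(2D), Gamma^v_uu = (2E F_u - E E_v - F E_u)/(2D), Gamma^v_uv = (E G_u - F E_v)/(2D), Gamma^v_vv = (E G_v - 2F F_v + F G_u)/(2D); substitute and cancel common factors

Answer: Gamma_uuu = (4*u*v^4 + 4*v^2)/(4*u^4*v^2 + 4*u^2*v^4 + 8*u*v^2 + 5), Gamma_uuv = (8*u^2*v^3 + 8*u*v)/(4*u^4*v^2 + 4*u^2*v^4 + 8*u*v^2 + 5), Gamma_uvv = (4*u^3*v^2 + 4*u^2)/(4*u^4*v^2 + 4*u^2*v^4 + 8*u*v^2 + 5), Gamma_vuu = 4*u^2*v^3/(4*u^4*v^2 + 4*u^2*v^4 + 8*u*v^2 + 5), Gamma_vuv = 8*u^3*v^2/(4*u^4*v^2 + 4*u^2*v^4 + 8*u*v^2 + 5), Gamma_vvv = 4*u^4*v/(4*u^4*v^2 + 4*u^2*v^4 + 8*u*v^2 + 5)


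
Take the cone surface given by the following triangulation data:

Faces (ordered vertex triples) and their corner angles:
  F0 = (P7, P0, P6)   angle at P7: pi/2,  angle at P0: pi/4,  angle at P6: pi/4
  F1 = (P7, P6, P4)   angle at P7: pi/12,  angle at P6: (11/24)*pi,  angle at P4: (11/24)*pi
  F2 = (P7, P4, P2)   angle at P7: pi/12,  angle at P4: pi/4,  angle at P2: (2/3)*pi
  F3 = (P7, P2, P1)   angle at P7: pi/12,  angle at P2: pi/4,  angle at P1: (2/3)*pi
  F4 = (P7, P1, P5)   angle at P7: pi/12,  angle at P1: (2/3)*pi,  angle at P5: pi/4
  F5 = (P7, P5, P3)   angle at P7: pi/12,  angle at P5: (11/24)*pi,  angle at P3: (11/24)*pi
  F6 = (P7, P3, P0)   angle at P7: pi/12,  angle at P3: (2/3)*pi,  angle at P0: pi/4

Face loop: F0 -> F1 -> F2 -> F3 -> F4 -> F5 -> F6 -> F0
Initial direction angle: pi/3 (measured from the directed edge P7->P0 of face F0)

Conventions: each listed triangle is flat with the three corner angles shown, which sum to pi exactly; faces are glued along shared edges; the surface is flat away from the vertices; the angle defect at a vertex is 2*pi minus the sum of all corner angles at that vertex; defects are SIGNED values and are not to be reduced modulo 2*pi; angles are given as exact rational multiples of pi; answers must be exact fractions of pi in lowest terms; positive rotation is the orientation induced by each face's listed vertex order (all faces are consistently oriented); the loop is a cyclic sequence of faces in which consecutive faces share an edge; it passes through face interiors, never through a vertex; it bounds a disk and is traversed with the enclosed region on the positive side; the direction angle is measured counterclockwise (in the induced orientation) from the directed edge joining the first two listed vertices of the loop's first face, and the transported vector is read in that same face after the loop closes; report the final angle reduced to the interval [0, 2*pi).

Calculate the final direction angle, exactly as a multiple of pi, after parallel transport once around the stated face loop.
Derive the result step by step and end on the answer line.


enclosed vertex P7: corner angles sum to pi, defect = 2*pi - pi = pi
the final direction is the initial angle plus the enclosed defects, taken mod 2*pi in the induced orientation
final angle = pi/3 + pi = (4/3)*pi (mod 2*pi)

Answer: final direction angle = (4/3)*pi


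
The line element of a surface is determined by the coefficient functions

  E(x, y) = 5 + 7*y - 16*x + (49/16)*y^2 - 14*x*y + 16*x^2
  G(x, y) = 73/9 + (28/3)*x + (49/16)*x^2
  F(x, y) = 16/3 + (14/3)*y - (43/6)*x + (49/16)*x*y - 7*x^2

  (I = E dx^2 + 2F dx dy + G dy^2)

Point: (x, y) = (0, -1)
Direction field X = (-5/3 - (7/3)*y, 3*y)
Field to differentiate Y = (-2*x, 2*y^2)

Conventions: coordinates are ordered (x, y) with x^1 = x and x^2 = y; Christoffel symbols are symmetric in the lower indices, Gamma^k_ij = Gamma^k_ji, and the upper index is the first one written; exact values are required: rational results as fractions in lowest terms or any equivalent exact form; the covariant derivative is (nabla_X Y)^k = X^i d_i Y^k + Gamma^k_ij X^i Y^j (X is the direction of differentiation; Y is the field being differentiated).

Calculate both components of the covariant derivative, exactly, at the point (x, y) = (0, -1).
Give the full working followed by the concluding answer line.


E = 17/16, F = 2/3, G = 73/9 at the point
E_x = -2, E_y = 7/8, F_x = -491/48, F_y = 14/3, G_x = 28/3, G_y = 0
EG - F^2 = 1177/144;  g^inv = (144/1177) * [[73/9, -2/3], [-2/3, 17/16]]
first-kind symbols [ij,l] = (1/2)(d_i g_jl + d_j g_il - d_l g_ij): [xx,x] = E_x/2 = -1, [xx,y] = F_x - E_y/2 = -32/3, [xy,x] = E_y/2 = 7/16, [xy,y] = G_x/2 = 14/3, [yy,x] = F_y - G_x/2 = 0, [yy,y] = G_y/2 = 0
Gamma^x_ij = (G*[ij,x] - F*[ij,y])/(EG - F^2), Gamma^y_ij = (E*[ij,y] - F*[ij,x])/(EG - F^2)
Gamma_xxx = -144/1177, Gamma_xxy = 63/1177, Gamma_xyy = 0, Gamma_yxx = -1536/1177, Gamma_yxy = 672/1177, Gamma_yyy = 0
X = (2/3, -3), Y = (0, 2) at the point

Answer: (nabla_X Y)^x = -4456/3531, (nabla_X Y)^y = 15020/1177


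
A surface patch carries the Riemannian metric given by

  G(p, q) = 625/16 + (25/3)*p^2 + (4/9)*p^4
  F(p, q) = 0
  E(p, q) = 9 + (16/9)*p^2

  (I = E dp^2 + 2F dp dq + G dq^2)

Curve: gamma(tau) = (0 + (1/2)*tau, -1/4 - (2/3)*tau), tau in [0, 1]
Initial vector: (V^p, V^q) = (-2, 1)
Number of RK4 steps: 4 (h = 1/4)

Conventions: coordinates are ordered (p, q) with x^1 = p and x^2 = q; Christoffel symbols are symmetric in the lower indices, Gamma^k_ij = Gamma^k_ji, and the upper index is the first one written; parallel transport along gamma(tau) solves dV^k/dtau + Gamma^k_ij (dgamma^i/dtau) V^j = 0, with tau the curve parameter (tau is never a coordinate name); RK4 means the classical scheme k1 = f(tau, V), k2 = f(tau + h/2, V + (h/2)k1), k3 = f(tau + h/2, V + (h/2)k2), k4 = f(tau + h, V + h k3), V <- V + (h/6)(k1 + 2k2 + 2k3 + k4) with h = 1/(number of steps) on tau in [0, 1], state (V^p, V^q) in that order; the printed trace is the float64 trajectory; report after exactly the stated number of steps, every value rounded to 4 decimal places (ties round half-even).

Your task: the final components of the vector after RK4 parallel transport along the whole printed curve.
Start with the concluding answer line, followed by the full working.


Answer: V^p = -2.0958, V^q = 0.9031

gamma'(tau) = (1/2, -2/3); f(tau, V)^k = -Gamma^k_ij(gamma(tau)) gamma'^i(tau) V^j; h = 1/4; intermediate values shown to 6 dp
curve data and Christoffel symbols at the stage parameters:
  tau = 0.000000: gamma = (0.000000, -0.250000), gamma' = (0.500000, -0.666667); Gamma_ppp = 0.000000, Gamma_ppq = 0.000000, Gamma_pqq = 0.000000, Gamma_qpp = 0.000000, Gamma_qpq = 0.000000, Gamma_qqq = 0.000000
  tau = 0.125000: gamma = (0.062500, -0.333333), gamma' = (0.500000, -0.666667); Gamma_ppp = 0.012336, Gamma_ppq = 0.000000, Gamma_pqq = -0.057850, Gamma_qpp = 0.000000, Gamma_qpq = 0.013328, Gamma_qqq = 0.000000
  tau = 0.250000: gamma = (0.125000, -0.416667), gamma' = (0.500000, -0.666667); Gamma_ppp = 0.024615, Gamma_ppq = 0.000000, Gamma_pqq = -0.115577, Gamma_qpp = 0.000000, Gamma_qpq = 0.026622, Gamma_qqq = 0.000000
  tau = 0.375000: gamma = (0.187500, -0.500000), gamma' = (0.500000, -0.666667); Gamma_ppp = 0.036782, Gamma_ppq = 0.000000, Gamma_pqq = -0.173060, Gamma_qpp = 0.000000, Gamma_qpq = 0.039851, Gamma_qqq = 0.000000
  tau = 0.500000: gamma = (0.250000, -0.583333), gamma' = (0.500000, -0.666667); Gamma_ppp = 0.048780, Gamma_ppq = 0.000000, Gamma_pqq = -0.230183, Gamma_qpp = 0.000000, Gamma_qpq = 0.052980, Gamma_qqq = 0.000000
  tau = 0.625000: gamma = (0.312500, -0.666667), gamma' = (0.500000, -0.666667); Gamma_ppp = 0.060560, Gamma_ppq = 0.000000, Gamma_pqq = -0.286833, Gamma_qpp = 0.000000, Gamma_qpq = 0.065979, Gamma_qqq = 0.000000
  tau = 0.750000: gamma = (0.375000, -0.750000), gamma' = (0.500000, -0.666667); Gamma_ppp = 0.072072, Gamma_ppq = 0.000000, Gamma_pqq = -0.342905, Gamma_qpp = 0.000000, Gamma_qpq = 0.078818, Gamma_qqq = 0.000000
  tau = 0.875000: gamma = (0.437500, -0.833333), gamma' = (0.500000, -0.666667); Gamma_ppp = 0.083271, Gamma_ppq = 0.000000, Gamma_pqq = -0.398304, Gamma_qpp = 0.000000, Gamma_qpq = 0.091466, Gamma_qqq = 0.000000
  tau = 1.000000: gamma = (0.500000, -0.916667), gamma' = (0.500000, -0.666667); Gamma_ppp = 0.094118, Gamma_ppq = 0.000000, Gamma_pqq = -0.452941, Gamma_qpp = 0.000000, Gamma_qpq = 0.103896, Gamma_qqq = 0.000000
step 0: V^p = -2.0000, V^q = 1.0000
step 1: k1 = (0.000000, 0.000000), k2 = (-0.026230, -0.024434), k3 = (-0.026092, -0.024443), k4 = (-0.051885, -0.048842); V <- V + (h/6)(k1 + 2k2 + 2k3 + k4): V^p = -2.0065, V^q = 0.9939
step 2: k1 = (-0.051885, -0.048842), k2 = (-0.076944, -0.073162), k3 = (-0.076535, -0.073184), k4 = (-0.100304, -0.097390); V <- V + (h/6)(k1 + 2k2 + 2k3 + k4): V^p = -2.0257, V^q = 0.9756
step 3: k1 = (-0.100305, -0.097390), k2 = (-0.122512, -0.121436), k3 = (-0.121853, -0.121459), k4 = (-0.141991, -0.145290); V <- V + (h/6)(k1 + 2k2 + 2k3 + k4): V^p = -2.0561, V^q = 0.9453
step 4: k1 = (-0.141994, -0.145290), k2 = (-0.159829, -0.168857), k3 = (-0.158954, -0.168858), k4 = (-0.174053, -0.192078); V <- V + (h/6)(k1 + 2k2 + 2k3 + k4): V^p = -2.0958, V^q = 0.9031


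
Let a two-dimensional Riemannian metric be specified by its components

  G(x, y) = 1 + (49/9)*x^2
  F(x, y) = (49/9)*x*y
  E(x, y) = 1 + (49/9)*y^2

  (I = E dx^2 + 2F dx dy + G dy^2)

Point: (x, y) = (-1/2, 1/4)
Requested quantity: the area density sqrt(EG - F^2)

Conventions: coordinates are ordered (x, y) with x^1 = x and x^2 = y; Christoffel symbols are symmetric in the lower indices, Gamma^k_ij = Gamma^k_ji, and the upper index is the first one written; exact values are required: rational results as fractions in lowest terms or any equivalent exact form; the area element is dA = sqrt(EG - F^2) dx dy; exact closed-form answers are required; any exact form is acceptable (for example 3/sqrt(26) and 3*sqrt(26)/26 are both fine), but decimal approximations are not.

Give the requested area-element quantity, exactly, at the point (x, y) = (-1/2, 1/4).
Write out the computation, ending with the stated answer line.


E = 193/144, F = -49/72, G = 85/36; EG - F^2 = 389/144

Answer: sqrt(EG - F^2) = sqrt(389)/12


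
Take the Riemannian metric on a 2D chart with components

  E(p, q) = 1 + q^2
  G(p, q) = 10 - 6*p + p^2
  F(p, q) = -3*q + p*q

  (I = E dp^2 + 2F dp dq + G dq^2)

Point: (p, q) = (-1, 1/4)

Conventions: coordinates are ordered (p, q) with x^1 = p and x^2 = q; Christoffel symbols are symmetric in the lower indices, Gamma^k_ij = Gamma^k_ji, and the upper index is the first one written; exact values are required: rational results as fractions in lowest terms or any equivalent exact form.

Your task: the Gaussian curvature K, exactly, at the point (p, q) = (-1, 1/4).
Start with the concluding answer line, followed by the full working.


Answer: K = -256/74529

E = 17/16, F = -1, G = 17, EG - F^2 = 273/16 at the point
E_p = 0, E_q = 1/2, F_p = 1/4, F_q = -4, G_p = -8, G_q = 0
E_qq = 2, F_pq = 1, G_pp = 2
By Brioschi, K is (det M1 - det M2) divided by (EG - F^2) squared.
M1 = [[-E_qq/2 + F_pq - G_pp/2, E_p/2, F_p - E_q/2], [F_q - G_p/2, E, F], [G_q/2, F, G]] = [[-1, 0, 0], [0, 17/16, -1], [0, -1, 17]]; det M1 = -273/16
M2 = [[0, E_q/2, G_p/2], [E_q/2, E, F], [G_p/2, F, G]] = [[0, 1/4, -4], [1/4, 17/16, -1], [-4, -1, 17]]; det M2 = -257/16
det M1 - det M2 = -1; K = -1 / (273/16)^2 = -256/74529


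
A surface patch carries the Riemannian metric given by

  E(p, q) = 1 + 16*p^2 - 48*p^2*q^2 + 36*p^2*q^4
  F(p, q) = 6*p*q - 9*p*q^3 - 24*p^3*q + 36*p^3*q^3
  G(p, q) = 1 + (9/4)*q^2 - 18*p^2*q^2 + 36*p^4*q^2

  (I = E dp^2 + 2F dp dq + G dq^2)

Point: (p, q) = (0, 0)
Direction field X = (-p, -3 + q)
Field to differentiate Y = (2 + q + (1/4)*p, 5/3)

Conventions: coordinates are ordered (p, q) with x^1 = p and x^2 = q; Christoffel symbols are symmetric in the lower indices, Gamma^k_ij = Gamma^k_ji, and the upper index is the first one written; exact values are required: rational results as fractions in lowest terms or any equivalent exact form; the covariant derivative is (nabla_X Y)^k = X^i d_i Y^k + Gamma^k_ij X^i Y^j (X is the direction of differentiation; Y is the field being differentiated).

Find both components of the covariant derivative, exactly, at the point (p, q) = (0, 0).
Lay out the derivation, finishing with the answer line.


E = 1, F = 0, G = 1 at the point
E_p = 0, E_q = 0, F_p = 0, F_q = 0, G_p = 0, G_q = 0
EG - F^2 = 1;  g^inv = (1) * [[1, 0], [0, 1]]
first-kind symbols [ij,l] = (1/2)(d_i g_jl + d_j g_il - d_l g_ij): [pp,p] = E_p/2 = 0, [pp,q] = F_p - E_q/2 = 0, [pq,p] = E_q/2 = 0, [pq,q] = G_p/2 = 0, [qq,p] = F_q - G_p/2 = 0, [qq,q] = G_q/2 = 0
Gamma^p_ij = (G*[ij,p] - F*[ij,q])/(EG - F^2), Gamma^q_ij = (E*[ij,q] - F*[ij,p])/(EG - F^2)
Gamma_ppp = 0, Gamma_ppq = 0, Gamma_pqq = 0, Gamma_qpp = 0, Gamma_qpq = 0, Gamma_qqq = 0
X = (0, -3), Y = (2, 5/3) at the point

Answer: (nabla_X Y)^p = -3, (nabla_X Y)^q = 0


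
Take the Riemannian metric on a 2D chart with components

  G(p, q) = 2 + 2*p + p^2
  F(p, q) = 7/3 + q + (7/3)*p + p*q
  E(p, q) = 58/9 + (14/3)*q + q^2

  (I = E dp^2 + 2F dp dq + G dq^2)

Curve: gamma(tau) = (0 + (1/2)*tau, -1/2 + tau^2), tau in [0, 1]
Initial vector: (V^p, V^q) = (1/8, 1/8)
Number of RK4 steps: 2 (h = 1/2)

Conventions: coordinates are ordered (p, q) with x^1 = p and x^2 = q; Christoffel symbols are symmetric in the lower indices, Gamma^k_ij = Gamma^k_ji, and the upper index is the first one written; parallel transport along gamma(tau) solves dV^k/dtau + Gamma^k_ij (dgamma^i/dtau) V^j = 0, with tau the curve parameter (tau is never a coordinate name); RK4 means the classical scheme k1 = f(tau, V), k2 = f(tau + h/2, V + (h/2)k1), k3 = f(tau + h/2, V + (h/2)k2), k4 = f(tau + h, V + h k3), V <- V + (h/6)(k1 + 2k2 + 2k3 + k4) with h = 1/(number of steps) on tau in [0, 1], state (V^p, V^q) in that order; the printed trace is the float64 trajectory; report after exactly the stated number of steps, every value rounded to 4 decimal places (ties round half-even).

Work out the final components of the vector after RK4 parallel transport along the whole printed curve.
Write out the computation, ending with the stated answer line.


gamma'(tau) = (1/2, 2*tau); f(tau, V)^k = -Gamma^k_ij(gamma(tau)) gamma'^i(tau) V^j; h = 1/2; intermediate values shown to 6 dp
curve data and Christoffel symbols at the stage parameters:
  tau = 0.000000: gamma = (0.000000, -0.500000), gamma' = (0.500000, 0.000000); Gamma_ppp = 0.000000, Gamma_ppq = 0.341969, Gamma_pqq = 0.000000, Gamma_qpp = 0.000000, Gamma_qpq = 0.186528, Gamma_qqq = 0.000000
  tau = 0.250000: gamma = (0.125000, -0.437500), gamma' = (0.500000, 0.500000); Gamma_ppp = 0.000000, Gamma_ppq = 0.323532, Gamma_pqq = 0.000000, Gamma_qpp = 0.000000, Gamma_qpq = 0.191986, Gamma_qqq = 0.000000
  tau = 0.500000: gamma = (0.250000, -0.250000), gamma' = (0.500000, 1.000000); Gamma_ppp = 0.000000, Gamma_ppq = 0.301811, Gamma_pqq = 0.000000, Gamma_qpp = 0.000000, Gamma_qpq = 0.181087, Gamma_qqq = 0.000000
  tau = 0.750000: gamma = (0.375000, 0.062500), gamma' = (0.500000, 1.500000); Gamma_ppp = 0.000000, Gamma_ppq = 0.277596, Gamma_pqq = 0.000000, Gamma_qpp = 0.000000, Gamma_qpq = 0.159316, Gamma_qqq = 0.000000
  tau = 1.000000: gamma = (0.500000, 0.500000), gamma' = (0.500000, 2.000000); Gamma_ppp = 0.000000, Gamma_ppq = 0.251232, Gamma_pqq = 0.000000, Gamma_qpp = 0.000000, Gamma_qpq = 0.133005, Gamma_qqq = 0.000000
step 0: V^p = 0.1250, V^q = 0.1250
step 1: k1 = (-0.021373, -0.011658), k2 = (-0.039106, -0.023206), k3 = (-0.037921, -0.022503), k4 = (-0.049169, -0.029501); V <- V + (h/6)(k1 + 2k2 + 2k3 + k4): V^p = 0.1063, V^q = 0.1140
step 2: k1 = (-0.049274, -0.029564), k2 = (-0.053917, -0.030944), k3 = (-0.053386, -0.030639), k4 = (-0.052381, -0.027731); V <- V + (h/6)(k1 + 2k2 + 2k3 + k4): V^p = 0.0799, V^q = 0.0989

Answer: V^p = 0.0799, V^q = 0.0989


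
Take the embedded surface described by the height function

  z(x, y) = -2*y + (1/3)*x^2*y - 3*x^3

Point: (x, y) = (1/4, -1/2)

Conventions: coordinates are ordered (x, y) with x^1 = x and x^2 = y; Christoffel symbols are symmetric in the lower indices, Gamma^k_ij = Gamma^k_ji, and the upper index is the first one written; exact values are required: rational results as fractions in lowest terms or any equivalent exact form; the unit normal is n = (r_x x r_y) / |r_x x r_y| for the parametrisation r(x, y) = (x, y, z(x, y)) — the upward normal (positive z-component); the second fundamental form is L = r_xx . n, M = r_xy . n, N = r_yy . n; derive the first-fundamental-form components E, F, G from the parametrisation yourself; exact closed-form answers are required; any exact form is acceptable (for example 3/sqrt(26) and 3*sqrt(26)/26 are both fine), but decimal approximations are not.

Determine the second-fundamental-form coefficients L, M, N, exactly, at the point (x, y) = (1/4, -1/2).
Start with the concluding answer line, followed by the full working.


Answer: L = -116*sqrt(12290)/6145, M = 4*sqrt(12290)/6145, N = 0

z_x = -31/48, z_y = -95/48, z_xx = -29/6, z_xy = 1/6, z_yy = 0
E = 3265/2304, F = 2945/2304, G = 11329/2304; answer radicand W^2 = 6145/1152
unnormalised second-form numerators: l = -29/6, m = 1/6, n = 0; L = l/sqrt(6145/1152), and similarly M = m/sqrt(W^2), N = n/sqrt(W^2)


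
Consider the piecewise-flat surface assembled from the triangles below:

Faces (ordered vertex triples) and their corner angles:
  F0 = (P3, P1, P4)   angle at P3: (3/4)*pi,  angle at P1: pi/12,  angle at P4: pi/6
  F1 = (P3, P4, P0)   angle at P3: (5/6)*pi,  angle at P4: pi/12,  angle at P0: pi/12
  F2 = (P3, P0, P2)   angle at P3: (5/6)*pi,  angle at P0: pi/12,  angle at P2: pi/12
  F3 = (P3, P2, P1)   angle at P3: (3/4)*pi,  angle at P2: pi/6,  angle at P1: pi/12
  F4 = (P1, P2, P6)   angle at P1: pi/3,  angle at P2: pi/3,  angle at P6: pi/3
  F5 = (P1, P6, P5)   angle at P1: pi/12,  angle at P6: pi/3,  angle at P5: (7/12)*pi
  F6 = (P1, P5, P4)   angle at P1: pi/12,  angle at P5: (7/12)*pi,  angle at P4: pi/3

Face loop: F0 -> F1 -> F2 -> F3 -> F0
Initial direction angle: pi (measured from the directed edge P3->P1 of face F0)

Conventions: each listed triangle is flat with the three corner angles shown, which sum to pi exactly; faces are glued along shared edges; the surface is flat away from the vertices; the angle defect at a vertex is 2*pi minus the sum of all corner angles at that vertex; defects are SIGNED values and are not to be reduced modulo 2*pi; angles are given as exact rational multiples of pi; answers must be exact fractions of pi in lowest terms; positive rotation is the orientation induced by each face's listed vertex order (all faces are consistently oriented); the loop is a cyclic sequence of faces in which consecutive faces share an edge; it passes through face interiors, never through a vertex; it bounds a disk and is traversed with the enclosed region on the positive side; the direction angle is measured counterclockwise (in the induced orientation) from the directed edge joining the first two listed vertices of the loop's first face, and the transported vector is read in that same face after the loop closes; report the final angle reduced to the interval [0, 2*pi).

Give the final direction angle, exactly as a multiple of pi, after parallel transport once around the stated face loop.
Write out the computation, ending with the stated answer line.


enclosed vertex P3: corner angles sum to (19/6)*pi, defect = 2*pi - (19/6)*pi = (-7/6)*pi
final direction = starting direction + enclosed defect total, reduced mod 2*pi (induced orientation)
final angle = pi - (7/6)*pi = (11/6)*pi (mod 2*pi)

Answer: final direction angle = (11/6)*pi


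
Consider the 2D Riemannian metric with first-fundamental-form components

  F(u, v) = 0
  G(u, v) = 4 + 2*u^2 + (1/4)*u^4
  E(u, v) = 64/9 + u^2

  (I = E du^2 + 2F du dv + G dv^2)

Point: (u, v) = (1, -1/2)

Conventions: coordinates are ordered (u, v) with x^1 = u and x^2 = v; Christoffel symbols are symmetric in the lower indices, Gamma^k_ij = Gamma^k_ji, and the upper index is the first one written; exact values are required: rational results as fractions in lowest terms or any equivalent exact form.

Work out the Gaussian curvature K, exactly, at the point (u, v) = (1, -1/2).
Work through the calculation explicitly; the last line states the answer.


E = 73/9, F = 0, G = 25/4, EG - F^2 = 1825/36 at the point
E_u = 2, E_v = 0, F_u = 0, F_v = 0, G_u = 5, G_v = 0
E_vv = 0, F_uv = 0, G_uu = 7
By Brioschi, K is (det M1 - det M2) divided by (EG - F^2) squared.
M1 = [[-E_vv/2 + F_uv - G_uu/2, E_u/2, F_u - E_v/2], [F_v - G_u/2, E, F], [G_v/2, F, G]] = [[-7/2, 1, 0], [-5/2, 73/9, 0], [0, 0, 25/4]]; det M1 = -5825/36
M2 = [[0, E_v/2, G_u/2], [E_v/2, E, F], [G_u/2, F, G]] = [[0, 0, 5/2], [0, 73/9, 0], [5/2, 0, 25/4]]; det M2 = -1825/36
det M1 - det M2 = -1000/9; K = -1000/9 / (1825/36)^2 = -1152/26645

Answer: K = -1152/26645


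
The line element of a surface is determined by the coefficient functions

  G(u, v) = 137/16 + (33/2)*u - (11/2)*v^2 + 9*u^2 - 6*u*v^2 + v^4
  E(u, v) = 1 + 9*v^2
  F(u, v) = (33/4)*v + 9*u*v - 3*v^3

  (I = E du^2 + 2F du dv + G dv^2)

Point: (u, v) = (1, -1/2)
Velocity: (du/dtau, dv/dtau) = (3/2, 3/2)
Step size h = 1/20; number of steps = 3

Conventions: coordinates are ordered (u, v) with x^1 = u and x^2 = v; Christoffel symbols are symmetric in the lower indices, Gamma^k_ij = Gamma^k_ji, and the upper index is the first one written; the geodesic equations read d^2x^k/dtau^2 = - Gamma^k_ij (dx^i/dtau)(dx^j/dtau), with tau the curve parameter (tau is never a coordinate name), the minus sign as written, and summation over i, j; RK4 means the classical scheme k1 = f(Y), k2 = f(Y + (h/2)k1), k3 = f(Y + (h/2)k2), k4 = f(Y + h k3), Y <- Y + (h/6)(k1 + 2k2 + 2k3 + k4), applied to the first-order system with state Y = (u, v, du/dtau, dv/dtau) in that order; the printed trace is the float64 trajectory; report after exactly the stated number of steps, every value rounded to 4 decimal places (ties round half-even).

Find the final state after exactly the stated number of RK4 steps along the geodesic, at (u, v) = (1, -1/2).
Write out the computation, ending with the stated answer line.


f(Y) = (du/dtau, dv/dtau, -Gamma^u_ij Y'^i Y'^j, -Gamma^v_ij Y'^i Y'^j) with the Gammas evaluated at the stage position; h = 0.050000; intermediate values shown to 6 dp
step 0: u = 1.0000, v = -0.5000, du/dtau = 1.5000, dv/dtau = 1.5000
step 1:
  k1: at (u, v) = (1.000000, -0.500000), (du/dtau, dv/dtau) = (1.500000, 1.500000); Gamma_uuu = 0.000000, Gamma_uuv = -0.134328, Gamma_uvv = -0.044776, Gamma_vuu = 0.000000, Gamma_vuv = 0.492537, Gamma_vvv = 0.164179; k1 = (1.500000, 1.500000, 0.705224, -2.585821)
  k2: at (u, v) = (1.037500, -0.462500), (du/dtau, dv/dtau) = (1.517631, 1.435354); Gamma_uuu = 0.000000, Gamma_uuv = -0.119503, Gamma_uvv = -0.036847, Gamma_vuu = 0.000000, Gamma_vuv = 0.486504, Gamma_vvv = 0.150005; k2 = (1.517631, 1.435354, 0.596549, -2.428586)
  k3: at (u, v) = (1.037941, -0.464116), (du/dtau, dv/dtau) = (1.514914, 1.439285); Gamma_uuu = 0.000000, Gamma_uuv = -0.119881, Gamma_uvv = -0.037092, Gamma_vuu = 0.000000, Gamma_vuv = 0.486328, Gamma_vvv = 0.150475; k3 = (1.514914, 1.439285, 0.599614, -2.432488)
  k4: at (u, v) = (1.075746, -0.428036), (du/dtau, dv/dtau) = (1.529981, 1.378376); Gamma_uuu = 0.000000, Gamma_uuv = -0.106360, Gamma_uvv = -0.030351, Gamma_vuu = 0.000000, Gamma_vuv = 0.479907, Gamma_vvv = 0.136945; k4 = (1.529981, 1.378376, 0.506267, -2.284326)
  Y <- Y + (h/6)(k1 + 2k2 + 2k3 + k4): u = 1.0758, v = -0.4281, du/dtau = 1.5300, dv/dtau = 1.3784
step 2:
  k1: at (u, v) = (1.075792, -0.428103), (du/dtau, dv/dtau) = (1.530032, 1.378398); Gamma_uuu = 0.000000, Gamma_uuv = -0.106372, Gamma_uvv = -0.030359, Gamma_vuu = 0.000000, Gamma_vuv = 0.479895, Gamma_vvv = 0.136963; k1 = (1.530032, 1.378398, 0.506358, -2.284415)
  k2: at (u, v) = (1.114043, -0.393643), (du/dtau, dv/dtau) = (1.542691, 1.321287); Gamma_uuu = 0.000000, Gamma_uuv = -0.094111, Gamma_uvv = -0.024698, Gamma_vuu = 0.000000, Gamma_vuv = 0.473149, Gamma_vvv = 0.124168; k2 = (1.542691, 1.321287, 0.426778, -2.145647)
  k3: at (u, v) = (1.114360, -0.395071), (du/dtau, dv/dtau) = (1.540701, 1.324756); Gamma_uuu = 0.000000, Gamma_uuv = -0.094433, Gamma_uvv = -0.024872, Gamma_vuu = 0.000000, Gamma_vuv = 0.473034, Gamma_vvv = 0.124588; k3 = (1.540701, 1.324756, 0.429133, -2.149625)
  k4: at (u, v) = (1.152827, -0.361865), (du/dtau, dv/dtau) = (1.551488, 1.270916); Gamma_uuu = 0.000000, Gamma_uuv = -0.083262, Gamma_uvv = -0.020086, Gamma_vuu = 0.000000, Gamma_vuv = 0.466129, Gamma_vvv = 0.112450; k4 = (1.551488, 1.270916, 0.360798, -2.019870)
  Y <- Y + (h/6)(k1 + 2k2 + 2k3 + k4): u = 1.1529, v = -0.3619, du/dtau = 1.5515, dv/dtau = 1.2709
step 3:
  k1: at (u, v) = (1.152861, -0.361925), (du/dtau, dv/dtau) = (1.551523, 1.270941); Gamma_uuu = 0.000000, Gamma_uuv = -0.083273, Gamma_uvv = -0.020092, Gamma_vuu = 0.000000, Gamma_vuv = 0.466120, Gamma_vvv = 0.112467; k1 = (1.551523, 1.270941, 0.360867, -2.019946)
  k2: at (u, v) = (1.191650, -0.330151), (du/dtau, dv/dtau) = (1.560545, 1.220442); Gamma_uuu = 0.000000, Gamma_uuv = -0.073152, Gamma_uvv = -0.016101, Gamma_vuu = 0.000000, Gamma_vuv = 0.459092, Gamma_vvv = 0.101046; k2 = (1.560545, 1.220442, 0.302625, -1.899236)
  k3: at (u, v) = (1.191875, -0.331413), (du/dtau, dv/dtau) = (1.559089, 1.223460); Gamma_uuu = 0.000000, Gamma_uuv = -0.073422, Gamma_uvv = -0.016222, Gamma_vuu = 0.000000, Gamma_vuv = 0.459017, Gamma_vvv = 0.101416; k3 = (1.559089, 1.223460, 0.304383, -1.902940)
  k4: at (u, v) = (1.230816, -0.300752), (du/dtau, dv/dtau) = (1.566742, 1.175794); Gamma_uuu = 0.000000, Gamma_uuv = -0.064199, Gamma_uvv = -0.012872, Gamma_vuu = 0.000000, Gamma_vuv = 0.451972, Gamma_vvv = 0.090621; k4 = (1.566742, 1.175794, 0.254327, -1.790495)
  Y <- Y + (h/6)(k1 + 2k2 + 2k3 + k4): u = 1.2308, v = -0.3008, du/dtau = 1.5668, dv/dtau = 1.1758

Answer: u = 1.2308, v = -0.3008, du/dtau = 1.5668, dv/dtau = 1.1758


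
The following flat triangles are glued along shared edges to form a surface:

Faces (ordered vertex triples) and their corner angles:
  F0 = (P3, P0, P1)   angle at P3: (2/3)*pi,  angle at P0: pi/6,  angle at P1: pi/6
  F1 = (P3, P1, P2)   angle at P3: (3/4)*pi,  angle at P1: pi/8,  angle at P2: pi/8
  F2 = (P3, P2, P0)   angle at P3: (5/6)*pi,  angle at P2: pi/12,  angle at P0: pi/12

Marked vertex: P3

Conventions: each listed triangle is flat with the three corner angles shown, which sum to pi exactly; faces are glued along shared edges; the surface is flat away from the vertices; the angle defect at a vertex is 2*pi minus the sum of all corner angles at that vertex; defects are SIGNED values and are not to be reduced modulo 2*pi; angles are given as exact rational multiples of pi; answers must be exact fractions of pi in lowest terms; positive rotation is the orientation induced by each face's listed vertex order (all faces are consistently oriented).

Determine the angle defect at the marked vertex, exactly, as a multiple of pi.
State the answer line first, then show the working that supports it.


Answer: defect(P3) = -pi/4

Sum of corner angles at P3: (9/4)*pi
defect = 2*pi - (9/4)*pi


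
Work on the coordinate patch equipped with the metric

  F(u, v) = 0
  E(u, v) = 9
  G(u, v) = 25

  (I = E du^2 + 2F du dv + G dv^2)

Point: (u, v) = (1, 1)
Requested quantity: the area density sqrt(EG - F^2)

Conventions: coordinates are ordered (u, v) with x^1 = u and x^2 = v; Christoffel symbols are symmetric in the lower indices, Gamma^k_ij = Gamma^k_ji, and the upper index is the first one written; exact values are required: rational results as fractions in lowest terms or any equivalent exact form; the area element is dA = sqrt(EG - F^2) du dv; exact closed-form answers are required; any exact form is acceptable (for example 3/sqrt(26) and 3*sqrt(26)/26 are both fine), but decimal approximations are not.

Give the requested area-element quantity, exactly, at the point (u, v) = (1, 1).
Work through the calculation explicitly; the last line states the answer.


E = 9, F = 0, G = 25; EG - F^2 = 225

Answer: sqrt(EG - F^2) = 15


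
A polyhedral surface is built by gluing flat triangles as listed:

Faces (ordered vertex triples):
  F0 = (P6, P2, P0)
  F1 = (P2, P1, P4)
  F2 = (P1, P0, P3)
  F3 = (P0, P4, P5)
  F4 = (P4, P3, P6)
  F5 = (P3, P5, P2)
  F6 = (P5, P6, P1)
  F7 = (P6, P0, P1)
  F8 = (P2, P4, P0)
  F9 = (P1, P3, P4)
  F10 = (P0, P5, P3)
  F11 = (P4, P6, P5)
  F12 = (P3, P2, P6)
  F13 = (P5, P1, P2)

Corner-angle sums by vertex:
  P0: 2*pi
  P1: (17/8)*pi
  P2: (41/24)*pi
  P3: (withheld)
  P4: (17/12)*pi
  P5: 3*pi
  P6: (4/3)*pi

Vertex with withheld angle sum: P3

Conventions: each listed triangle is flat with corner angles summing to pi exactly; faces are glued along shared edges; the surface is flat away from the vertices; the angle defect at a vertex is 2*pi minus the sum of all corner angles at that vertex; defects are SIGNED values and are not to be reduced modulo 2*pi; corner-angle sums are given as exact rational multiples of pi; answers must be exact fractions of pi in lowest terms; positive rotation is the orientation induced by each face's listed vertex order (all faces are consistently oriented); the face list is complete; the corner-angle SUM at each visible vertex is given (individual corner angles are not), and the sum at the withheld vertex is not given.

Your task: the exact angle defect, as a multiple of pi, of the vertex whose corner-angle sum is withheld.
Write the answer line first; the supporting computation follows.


Answer: defect(P3) = (-5/12)*pi

V = 7, E = 21, F = 14; chi = V - E + F = 0
Gauss-Bonnet: total defect = 2*pi*chi = 0; visible defects sum to (5/12)*pi


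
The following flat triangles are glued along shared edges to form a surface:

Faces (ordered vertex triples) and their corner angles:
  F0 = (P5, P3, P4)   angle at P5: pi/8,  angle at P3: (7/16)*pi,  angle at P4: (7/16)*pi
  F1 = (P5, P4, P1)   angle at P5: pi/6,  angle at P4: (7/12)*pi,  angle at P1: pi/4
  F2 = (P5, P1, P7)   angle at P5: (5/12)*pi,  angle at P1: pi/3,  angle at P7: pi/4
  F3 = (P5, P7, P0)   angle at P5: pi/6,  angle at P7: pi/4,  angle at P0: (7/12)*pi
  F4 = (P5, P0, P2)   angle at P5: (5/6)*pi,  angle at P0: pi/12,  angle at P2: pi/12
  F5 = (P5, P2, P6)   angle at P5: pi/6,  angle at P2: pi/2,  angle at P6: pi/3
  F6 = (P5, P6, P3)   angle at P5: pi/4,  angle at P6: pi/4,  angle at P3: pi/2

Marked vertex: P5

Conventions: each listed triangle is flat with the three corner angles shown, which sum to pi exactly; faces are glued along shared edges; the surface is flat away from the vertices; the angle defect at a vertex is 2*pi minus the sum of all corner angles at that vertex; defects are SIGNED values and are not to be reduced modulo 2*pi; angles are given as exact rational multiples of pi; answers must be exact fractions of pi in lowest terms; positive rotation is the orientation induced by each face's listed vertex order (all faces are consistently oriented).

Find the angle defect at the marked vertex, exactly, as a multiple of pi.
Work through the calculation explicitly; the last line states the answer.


Sum of corner angles at P5: (17/8)*pi
defect = 2*pi - (17/8)*pi

Answer: defect(P5) = -pi/8


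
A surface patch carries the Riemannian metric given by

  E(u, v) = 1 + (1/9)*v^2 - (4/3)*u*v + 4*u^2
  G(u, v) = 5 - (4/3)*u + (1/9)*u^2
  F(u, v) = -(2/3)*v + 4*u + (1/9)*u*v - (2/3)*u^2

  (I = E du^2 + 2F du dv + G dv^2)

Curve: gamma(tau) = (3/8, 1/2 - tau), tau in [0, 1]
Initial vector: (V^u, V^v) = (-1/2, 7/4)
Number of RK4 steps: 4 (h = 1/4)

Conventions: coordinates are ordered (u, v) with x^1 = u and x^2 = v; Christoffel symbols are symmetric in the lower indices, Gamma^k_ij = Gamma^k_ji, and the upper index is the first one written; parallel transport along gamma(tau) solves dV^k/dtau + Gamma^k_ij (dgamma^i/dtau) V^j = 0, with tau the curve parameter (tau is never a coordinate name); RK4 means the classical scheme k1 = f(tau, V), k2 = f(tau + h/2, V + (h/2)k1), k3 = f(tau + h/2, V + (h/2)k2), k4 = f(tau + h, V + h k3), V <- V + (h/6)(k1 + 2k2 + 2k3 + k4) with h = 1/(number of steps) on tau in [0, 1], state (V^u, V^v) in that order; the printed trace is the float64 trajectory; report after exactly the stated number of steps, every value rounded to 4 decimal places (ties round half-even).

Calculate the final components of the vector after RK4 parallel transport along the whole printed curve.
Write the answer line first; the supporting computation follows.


Answer: V^u = -0.4761, V^v = 1.8101

gamma'(tau) = (0, -1); f(tau, V)^k = -Gamma^k_ij(gamma(tau)) gamma'^i(tau) V^j; h = 1/4; intermediate values shown to 6 dp
curve data and Christoffel symbols at the stage parameters:
  tau = 0.000000: gamma = (0.375000, 0.500000), gamma' = (0.000000, -1.000000); Gamma_uuu = 0.240257, Gamma_uuv = -0.040043, Gamma_uvv = 0.000000, Gamma_vuu = 0.772256, Gamma_vuv = -0.128709, Gamma_vvv = 0.000000
  tau = 0.125000: gamma = (0.375000, 0.375000), gamma' = (0.000000, -1.000000); Gamma_uuu = 0.254777, Gamma_uuv = -0.042463, Gamma_uvv = 0.000000, Gamma_vuu = 0.764331, Gamma_vuv = -0.127389, Gamma_vvv = 0.000000
  tau = 0.250000: gamma = (0.375000, 0.250000), gamma' = (0.000000, -1.000000); Gamma_uuu = 0.268813, Gamma_uuv = -0.044802, Gamma_uvv = 0.000000, Gamma_vuu = 0.756038, Gamma_vuv = -0.126006, Gamma_vvv = 0.000000
  tau = 0.375000: gamma = (0.375000, 0.125000), gamma' = (0.000000, -1.000000); Gamma_uuu = 0.282353, Gamma_uuv = -0.047059, Gamma_uvv = 0.000000, Gamma_vuu = 0.747405, Gamma_vuv = -0.124567, Gamma_vvv = 0.000000
  tau = 0.500000: gamma = (0.375000, 0.000000), gamma' = (0.000000, -1.000000); Gamma_uuu = 0.295385, Gamma_uuv = -0.049231, Gamma_uvv = 0.000000, Gamma_vuu = 0.738462, Gamma_vuv = -0.123077, Gamma_vvv = 0.000000
  tau = 0.625000: gamma = (0.375000, -0.125000), gamma' = (0.000000, -1.000000); Gamma_uuu = 0.307900, Gamma_uuv = -0.051317, Gamma_uvv = 0.000000, Gamma_vuu = 0.729237, Gamma_vuv = -0.121540, Gamma_vvv = 0.000000
  tau = 0.750000: gamma = (0.375000, -0.250000), gamma' = (0.000000, -1.000000); Gamma_uuu = 0.319893, Gamma_uuv = -0.053316, Gamma_uvv = 0.000000, Gamma_vuu = 0.719760, Gamma_vuv = -0.119960, Gamma_vvv = 0.000000
  tau = 0.875000: gamma = (0.375000, -0.375000), gamma' = (0.000000, -1.000000); Gamma_uuu = 0.331361, Gamma_uuv = -0.055227, Gamma_uvv = 0.000000, Gamma_vuu = 0.710059, Gamma_vuv = -0.118343, Gamma_vvv = 0.000000
  tau = 1.000000: gamma = (0.375000, -0.500000), gamma' = (0.000000, -1.000000); Gamma_uuu = 0.342301, Gamma_uuv = -0.057050, Gamma_uvv = 0.000000, Gamma_vuu = 0.700162, Gamma_vuv = -0.116694, Gamma_vvv = 0.000000
step 0: V^u = -0.5000, V^v = 1.7500
step 1: k1 = (0.020021, 0.064355), k2 = (0.021125, 0.063375), k3 = (0.021119, 0.063358), k4 = (0.022165, 0.062338); V <- V + (h/6)(k1 + 2k2 + 2k3 + k4): V^u = -0.4947, V^v = 1.7658
step 2: k1 = (0.022165, 0.062338), k2 = (0.023151, 0.061281), k3 = (0.023145, 0.061266), k4 = (0.024071, 0.060177); V <- V + (h/6)(k1 + 2k2 + 2k3 + k4): V^u = -0.4889, V^v = 1.7812
step 3: k1 = (0.024071, 0.060177), k2 = (0.024936, 0.059060), k3 = (0.024931, 0.059046), k4 = (0.025736, 0.057905); V <- V + (h/6)(k1 + 2k2 + 2k3 + k4): V^u = -0.4827, V^v = 1.7959
step 4: k1 = (0.025736, 0.057905), k2 = (0.026481, 0.056744), k3 = (0.026476, 0.056733), k4 = (0.027161, 0.055556); V <- V + (h/6)(k1 + 2k2 + 2k3 + k4): V^u = -0.4761, V^v = 1.8101
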